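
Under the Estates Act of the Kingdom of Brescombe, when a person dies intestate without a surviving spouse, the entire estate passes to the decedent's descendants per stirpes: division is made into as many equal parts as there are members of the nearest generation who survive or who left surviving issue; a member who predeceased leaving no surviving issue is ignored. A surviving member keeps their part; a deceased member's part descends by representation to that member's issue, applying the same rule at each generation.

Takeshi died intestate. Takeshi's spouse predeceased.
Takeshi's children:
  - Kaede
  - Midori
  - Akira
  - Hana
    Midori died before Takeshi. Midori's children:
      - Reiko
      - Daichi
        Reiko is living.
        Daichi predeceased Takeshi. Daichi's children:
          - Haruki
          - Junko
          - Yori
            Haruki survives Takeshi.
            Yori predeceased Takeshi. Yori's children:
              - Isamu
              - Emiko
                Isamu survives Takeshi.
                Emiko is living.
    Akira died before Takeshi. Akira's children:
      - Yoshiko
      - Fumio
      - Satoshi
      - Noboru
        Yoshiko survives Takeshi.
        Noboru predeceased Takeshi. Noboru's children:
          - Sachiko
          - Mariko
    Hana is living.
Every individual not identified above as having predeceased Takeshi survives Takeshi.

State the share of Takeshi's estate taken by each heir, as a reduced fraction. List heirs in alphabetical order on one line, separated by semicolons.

There is no surviving spouse, so the entire estate passes to Takeshi's descendants per stirpes.
The estate is divided into 4 equal shares of 1/4 among Kaede, Midori, Akira, Hana.
Kaede is living and takes 1/4.
Midori predeceased; the 1/4 allotted to Midori's branch passes to Midori's issue by representation.
The 1/4 is divided into 2 equal shares of 1/8 among Reiko, Daichi.
Reiko is living and takes 1/8.
Daichi predeceased; the 1/8 allotted to Daichi's branch passes to Daichi's issue by representation.
The 1/8 is divided into 3 equal shares of 1/24 among Haruki, Junko, Yori.
Haruki is living and takes 1/24.
Junko is living and takes 1/24.
Yori predeceased; the 1/24 allotted to Yori's branch passes to Yori's issue by representation.
The 1/24 is divided into 2 equal shares of 1/48 among Isamu, Emiko.
Isamu is living and takes 1/48.
Emiko is living and takes 1/48.
Akira predeceased; the 1/4 allotted to Akira's branch passes to Akira's issue by representation.
The 1/4 is divided into 4 equal shares of 1/16 among Yoshiko, Fumio, Satoshi, Noboru.
Yoshiko is living and takes 1/16.
Fumio is living and takes 1/16.
Satoshi is living and takes 1/16.
Noboru predeceased; the 1/16 allotted to Noboru's branch passes to Noboru's issue by representation.
The 1/16 is divided into 2 equal shares of 1/32 among Sachiko, Mariko.
Sachiko is living and takes 1/32.
Mariko is living and takes 1/32.
Hana is living and takes 1/4.

Emiko 1/48; Fumio 1/16; Hana 1/4; Haruki 1/24; Isamu 1/48; Junko 1/24; Kaede 1/4; Mariko 1/32; Reiko 1/8; Sachiko 1/32; Satoshi 1/16; Yoshiko 1/16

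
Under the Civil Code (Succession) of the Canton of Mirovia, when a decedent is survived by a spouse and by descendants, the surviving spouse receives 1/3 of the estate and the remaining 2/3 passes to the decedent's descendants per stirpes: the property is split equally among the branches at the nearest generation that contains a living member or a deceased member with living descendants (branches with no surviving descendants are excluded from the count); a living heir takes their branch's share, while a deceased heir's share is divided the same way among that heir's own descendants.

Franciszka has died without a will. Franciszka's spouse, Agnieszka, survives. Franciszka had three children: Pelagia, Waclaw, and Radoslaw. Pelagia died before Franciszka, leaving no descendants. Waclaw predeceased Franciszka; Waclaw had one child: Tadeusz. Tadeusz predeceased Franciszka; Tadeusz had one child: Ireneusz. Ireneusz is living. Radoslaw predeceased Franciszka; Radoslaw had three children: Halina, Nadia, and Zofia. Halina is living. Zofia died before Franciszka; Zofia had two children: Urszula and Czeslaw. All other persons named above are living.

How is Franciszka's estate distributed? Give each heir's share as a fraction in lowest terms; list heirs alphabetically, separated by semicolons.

Agnieszka 1/3; Czeslaw 1/18; Halina 1/9; Ireneusz 1/3; Nadia 1/9; Urszula 1/18

Agnieszka, as surviving spouse, takes 1/3.
The remaining 2/3 passes to Franciszka's descendants per stirpes.
Pelagia left no surviving issue, so that branch lapses and is disregarded.
The 2/3 is divided into 2 equal shares of 1/3 among Waclaw, Radoslaw.
Waclaw predeceased; the 1/3 allotted to Waclaw's branch passes to Waclaw's issue by representation.
Tadeusz's line is the sole branch at this level, so the full 1/3 passes to Tadeusz's issue by representation.
Ireneusz is the sole taker at this level and receives the full 1/3.
Radoslaw predeceased; the 1/3 allotted to Radoslaw's branch passes to Radoslaw's issue by representation.
The 1/3 is divided into 3 equal shares of 1/9 among Halina, Nadia, Zofia.
Halina is living and takes 1/9.
Nadia is living and takes 1/9.
Zofia predeceased; the 1/9 allotted to Zofia's branch passes to Zofia's issue by representation.
The 1/9 is divided into 2 equal shares of 1/18 among Urszula, Czeslaw.
Urszula is living and takes 1/18.
Czeslaw is living and takes 1/18.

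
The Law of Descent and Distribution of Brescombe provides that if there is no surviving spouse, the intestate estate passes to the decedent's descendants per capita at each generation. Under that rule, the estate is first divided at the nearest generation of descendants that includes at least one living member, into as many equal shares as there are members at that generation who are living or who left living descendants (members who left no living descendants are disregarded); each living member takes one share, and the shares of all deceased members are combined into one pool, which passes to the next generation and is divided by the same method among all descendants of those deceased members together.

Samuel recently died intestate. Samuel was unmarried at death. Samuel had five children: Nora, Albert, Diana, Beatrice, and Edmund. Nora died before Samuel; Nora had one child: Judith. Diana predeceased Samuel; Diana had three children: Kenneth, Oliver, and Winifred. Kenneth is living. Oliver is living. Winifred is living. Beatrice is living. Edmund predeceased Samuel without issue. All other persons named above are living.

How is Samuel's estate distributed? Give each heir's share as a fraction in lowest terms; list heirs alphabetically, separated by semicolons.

Albert 1/4; Beatrice 1/4; Judith 1/8; Kenneth 1/8; Oliver 1/8; Winifred 1/8

There is no surviving spouse, so the entire estate passes to Samuel's descendants per capita at each generation.
At generation 1 (Nora, Albert, Diana, Beatrice) there are 4 shares of (1)/4 = 1/4 each.
Living: Albert and Beatrice — each takes 1/4.
Deceased: Nora and Diana. Their combined 1/2 is pooled and carried to generation 2.
At generation 2 (Judith, Kenneth, Oliver, Winifred) there are 4 shares of (1/2)/4 = 1/8 each.
Living: Judith, Kenneth, Oliver, and Winifred — each takes 1/8.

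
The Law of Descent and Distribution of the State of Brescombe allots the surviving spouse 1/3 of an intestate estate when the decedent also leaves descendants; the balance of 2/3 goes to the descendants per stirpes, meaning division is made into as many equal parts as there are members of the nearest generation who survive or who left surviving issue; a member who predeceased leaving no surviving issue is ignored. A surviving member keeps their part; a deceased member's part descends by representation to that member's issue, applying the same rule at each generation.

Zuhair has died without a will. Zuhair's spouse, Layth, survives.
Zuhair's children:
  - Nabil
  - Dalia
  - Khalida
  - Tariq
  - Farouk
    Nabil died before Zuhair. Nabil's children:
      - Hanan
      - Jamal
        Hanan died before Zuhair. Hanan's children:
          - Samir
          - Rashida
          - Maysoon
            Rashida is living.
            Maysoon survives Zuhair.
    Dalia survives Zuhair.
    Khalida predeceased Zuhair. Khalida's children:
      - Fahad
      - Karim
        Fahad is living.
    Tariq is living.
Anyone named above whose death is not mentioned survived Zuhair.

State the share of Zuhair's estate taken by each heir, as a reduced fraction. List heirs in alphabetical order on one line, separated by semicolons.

Layth, as surviving spouse, takes 1/3.
The remaining 2/3 passes to Zuhair's descendants per stirpes.
The 2/3 is divided into 5 equal shares of 2/15 among Nabil, Dalia, Khalida, Tariq, Farouk.
Nabil predeceased; the 2/15 allotted to Nabil's branch passes to Nabil's issue by representation.
The 2/15 is divided into 2 equal shares of 1/15 among Hanan, Jamal.
Hanan predeceased; the 1/15 allotted to Hanan's branch passes to Hanan's issue by representation.
The 1/15 is divided into 3 equal shares of 1/45 among Samir, Rashida, Maysoon.
Samir is living and takes 1/45.
Rashida is living and takes 1/45.
Maysoon is living and takes 1/45.
Jamal is living and takes 1/15.
Dalia is living and takes 2/15.
Khalida predeceased; the 2/15 allotted to Khalida's branch passes to Khalida's issue by representation.
The 2/15 is divided into 2 equal shares of 1/15 among Fahad, Karim.
Fahad is living and takes 1/15.
Karim is living and takes 1/15.
Tariq is living and takes 2/15.
Farouk is living and takes 2/15.

Dalia 2/15; Fahad 1/15; Farouk 2/15; Jamal 1/15; Karim 1/15; Layth 1/3; Maysoon 1/45; Rashida 1/45; Samir 1/45; Tariq 2/15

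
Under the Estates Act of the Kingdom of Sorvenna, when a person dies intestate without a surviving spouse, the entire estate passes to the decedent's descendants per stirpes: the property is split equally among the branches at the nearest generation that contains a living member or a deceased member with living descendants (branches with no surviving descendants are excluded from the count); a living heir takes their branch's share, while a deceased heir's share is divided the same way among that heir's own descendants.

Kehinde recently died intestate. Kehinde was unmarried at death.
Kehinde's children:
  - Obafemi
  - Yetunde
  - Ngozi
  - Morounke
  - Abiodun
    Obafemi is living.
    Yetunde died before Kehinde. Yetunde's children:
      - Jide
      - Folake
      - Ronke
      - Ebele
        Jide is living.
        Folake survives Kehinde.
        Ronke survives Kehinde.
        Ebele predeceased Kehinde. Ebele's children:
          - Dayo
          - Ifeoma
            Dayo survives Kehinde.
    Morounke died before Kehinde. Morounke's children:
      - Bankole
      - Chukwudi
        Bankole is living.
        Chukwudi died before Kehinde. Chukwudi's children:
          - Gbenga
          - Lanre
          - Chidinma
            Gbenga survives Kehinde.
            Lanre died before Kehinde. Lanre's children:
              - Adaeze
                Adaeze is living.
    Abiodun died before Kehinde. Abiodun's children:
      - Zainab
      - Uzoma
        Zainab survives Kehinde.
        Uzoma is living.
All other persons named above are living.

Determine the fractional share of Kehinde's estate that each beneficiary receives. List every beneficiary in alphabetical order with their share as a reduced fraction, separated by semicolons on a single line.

There is no surviving spouse, so the entire estate passes to Kehinde's descendants per stirpes.
The estate is divided into 5 equal shares of 1/5 among Obafemi, Yetunde, Ngozi, Morounke, Abiodun.
Obafemi is living and takes 1/5.
Yetunde predeceased; the 1/5 allotted to Yetunde's branch passes to Yetunde's issue by representation.
The 1/5 is divided into 4 equal shares of 1/20 among Jide, Folake, Ronke, Ebele.
Jide is living and takes 1/20.
Folake is living and takes 1/20.
Ronke is living and takes 1/20.
Ebele predeceased; the 1/20 allotted to Ebele's branch passes to Ebele's issue by representation.
The 1/20 is divided into 2 equal shares of 1/40 among Dayo, Ifeoma.
Dayo is living and takes 1/40.
Ifeoma is living and takes 1/40.
Ngozi is living and takes 1/5.
Morounke predeceased; the 1/5 allotted to Morounke's branch passes to Morounke's issue by representation.
The 1/5 is divided into 2 equal shares of 1/10 among Bankole, Chukwudi.
Bankole is living and takes 1/10.
Chukwudi predeceased; the 1/10 allotted to Chukwudi's branch passes to Chukwudi's issue by representation.
The 1/10 is divided into 3 equal shares of 1/30 among Gbenga, Lanre, Chidinma.
Gbenga is living and takes 1/30.
Lanre predeceased; the 1/30 allotted to Lanre's branch passes to Lanre's issue by representation.
Adaeze is the sole taker at this level and receives the full 1/30.
Chidinma is living and takes 1/30.
Abiodun predeceased; the 1/5 allotted to Abiodun's branch passes to Abiodun's issue by representation.
The 1/5 is divided into 2 equal shares of 1/10 among Zainab, Uzoma.
Zainab is living and takes 1/10.
Uzoma is living and takes 1/10.

Adaeze 1/30; Bankole 1/10; Chidinma 1/30; Dayo 1/40; Folake 1/20; Gbenga 1/30; Ifeoma 1/40; Jide 1/20; Ngozi 1/5; Obafemi 1/5; Ronke 1/20; Uzoma 1/10; Zainab 1/10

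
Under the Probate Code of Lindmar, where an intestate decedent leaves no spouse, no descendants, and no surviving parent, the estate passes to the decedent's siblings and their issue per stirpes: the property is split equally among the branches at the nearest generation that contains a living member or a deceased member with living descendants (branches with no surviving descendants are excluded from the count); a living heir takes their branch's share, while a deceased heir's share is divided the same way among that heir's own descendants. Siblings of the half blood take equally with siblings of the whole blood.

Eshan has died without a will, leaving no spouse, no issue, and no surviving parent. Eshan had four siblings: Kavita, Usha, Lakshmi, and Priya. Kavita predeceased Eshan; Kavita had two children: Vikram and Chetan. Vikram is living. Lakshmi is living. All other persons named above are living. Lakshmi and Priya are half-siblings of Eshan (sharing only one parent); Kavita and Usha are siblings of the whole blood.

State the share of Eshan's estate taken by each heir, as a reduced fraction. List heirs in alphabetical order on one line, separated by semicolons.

No spouse, descendants, or parent survives, so the estate passes to Eshan's siblings per stirpes.
Half-blood and whole-blood siblings take equally under the stated rule.
The estate is divided into 4 equal shares of 1/4 among Kavita, Usha, Lakshmi, Priya.
Kavita predeceased; the 1/4 allotted to Kavita's branch passes to Kavita's issue by representation.
The 1/4 is divided into 2 equal shares of 1/8 among Vikram, Chetan.
Vikram is living and takes 1/8.
Chetan is living and takes 1/8.
Usha is living and takes 1/4.
Lakshmi is living and takes 1/4.
Priya is living and takes 1/4.

Chetan 1/8; Lakshmi 1/4; Priya 1/4; Usha 1/4; Vikram 1/8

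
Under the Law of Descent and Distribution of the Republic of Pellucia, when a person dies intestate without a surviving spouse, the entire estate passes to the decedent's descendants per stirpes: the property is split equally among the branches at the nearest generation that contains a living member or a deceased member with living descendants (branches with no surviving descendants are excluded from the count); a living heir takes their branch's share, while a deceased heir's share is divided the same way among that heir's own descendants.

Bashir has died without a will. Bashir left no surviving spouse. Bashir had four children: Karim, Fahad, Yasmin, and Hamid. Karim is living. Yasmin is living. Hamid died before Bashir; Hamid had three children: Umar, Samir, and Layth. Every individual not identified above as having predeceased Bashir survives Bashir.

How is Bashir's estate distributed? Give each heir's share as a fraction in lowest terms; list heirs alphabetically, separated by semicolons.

Fahad 1/4; Karim 1/4; Layth 1/12; Samir 1/12; Umar 1/12; Yasmin 1/4

There is no surviving spouse, so the entire estate passes to Bashir's descendants per stirpes.
The estate is divided into 4 equal shares of 1/4 among Karim, Fahad, Yasmin, Hamid.
Karim is living and takes 1/4.
Fahad is living and takes 1/4.
Yasmin is living and takes 1/4.
Hamid predeceased; the 1/4 allotted to Hamid's branch passes to Hamid's issue by representation.
The 1/4 is divided into 3 equal shares of 1/12 among Umar, Samir, Layth.
Umar is living and takes 1/12.
Samir is living and takes 1/12.
Layth is living and takes 1/12.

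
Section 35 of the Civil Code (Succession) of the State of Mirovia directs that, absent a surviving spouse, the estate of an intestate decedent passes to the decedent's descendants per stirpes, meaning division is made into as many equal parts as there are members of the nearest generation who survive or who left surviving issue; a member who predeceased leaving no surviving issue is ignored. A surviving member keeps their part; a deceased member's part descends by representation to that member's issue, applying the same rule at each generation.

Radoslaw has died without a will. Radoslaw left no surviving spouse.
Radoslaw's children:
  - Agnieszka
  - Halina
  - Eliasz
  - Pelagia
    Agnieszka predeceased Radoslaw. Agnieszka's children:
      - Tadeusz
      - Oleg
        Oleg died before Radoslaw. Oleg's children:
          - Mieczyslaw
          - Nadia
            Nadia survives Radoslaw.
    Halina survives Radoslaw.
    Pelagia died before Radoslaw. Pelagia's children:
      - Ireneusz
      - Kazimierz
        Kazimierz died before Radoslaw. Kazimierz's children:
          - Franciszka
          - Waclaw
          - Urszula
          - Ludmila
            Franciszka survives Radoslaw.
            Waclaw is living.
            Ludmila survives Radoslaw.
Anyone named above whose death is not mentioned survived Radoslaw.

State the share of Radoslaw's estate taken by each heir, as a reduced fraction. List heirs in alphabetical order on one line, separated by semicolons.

There is no surviving spouse, so the entire estate passes to Radoslaw's descendants per stirpes.
The estate is divided into 4 equal shares of 1/4 among Agnieszka, Halina, Eliasz, Pelagia.
Agnieszka predeceased; the 1/4 allotted to Agnieszka's branch passes to Agnieszka's issue by representation.
The 1/4 is divided into 2 equal shares of 1/8 among Tadeusz, Oleg.
Tadeusz is living and takes 1/8.
Oleg predeceased; the 1/8 allotted to Oleg's branch passes to Oleg's issue by representation.
The 1/8 is divided into 2 equal shares of 1/16 among Mieczyslaw, Nadia.
Mieczyslaw is living and takes 1/16.
Nadia is living and takes 1/16.
Halina is living and takes 1/4.
Eliasz is living and takes 1/4.
Pelagia predeceased; the 1/4 allotted to Pelagia's branch passes to Pelagia's issue by representation.
The 1/4 is divided into 2 equal shares of 1/8 among Ireneusz, Kazimierz.
Ireneusz is living and takes 1/8.
Kazimierz predeceased; the 1/8 allotted to Kazimierz's branch passes to Kazimierz's issue by representation.
The 1/8 is divided into 4 equal shares of 1/32 among Franciszka, Waclaw, Urszula, Ludmila.
Franciszka is living and takes 1/32.
Waclaw is living and takes 1/32.
Urszula is living and takes 1/32.
Ludmila is living and takes 1/32.

Eliasz 1/4; Franciszka 1/32; Halina 1/4; Ireneusz 1/8; Ludmila 1/32; Mieczyslaw 1/16; Nadia 1/16; Tadeusz 1/8; Urszula 1/32; Waclaw 1/32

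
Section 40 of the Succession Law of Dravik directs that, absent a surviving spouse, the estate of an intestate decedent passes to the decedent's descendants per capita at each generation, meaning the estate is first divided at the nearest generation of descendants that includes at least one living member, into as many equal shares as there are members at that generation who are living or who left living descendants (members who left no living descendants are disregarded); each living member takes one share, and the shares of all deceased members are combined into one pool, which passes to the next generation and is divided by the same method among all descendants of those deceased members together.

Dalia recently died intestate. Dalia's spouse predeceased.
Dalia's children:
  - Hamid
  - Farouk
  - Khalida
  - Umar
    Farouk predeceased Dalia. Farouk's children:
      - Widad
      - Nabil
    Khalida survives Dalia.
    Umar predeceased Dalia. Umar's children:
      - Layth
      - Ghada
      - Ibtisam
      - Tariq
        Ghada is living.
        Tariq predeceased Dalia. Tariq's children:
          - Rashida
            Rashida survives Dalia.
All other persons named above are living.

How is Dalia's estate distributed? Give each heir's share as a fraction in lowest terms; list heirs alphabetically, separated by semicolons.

There is no surviving spouse, so the entire estate passes to Dalia's descendants per capita at each generation.
At generation 1 (Hamid, Farouk, Khalida, Umar) there are 4 shares of (1)/4 = 1/4 each.
Living: Hamid and Khalida — each takes 1/4.
Deceased: Farouk and Umar. Their combined 1/2 is pooled and carried to generation 2.
At generation 2 (Widad, Nabil, Layth, Ghada, Ibtisam, Tariq) there are 6 shares of (1/2)/6 = 1/12 each.
Living: Widad, Nabil, Layth, Ghada, and Ibtisam — each takes 1/12.
Deceased: Tariq. That 1/12 share is carried to generation 3.
At generation 3 (Rashida) there are 1 shares of (1/12)/1 = 1/12 each.
Living: Rashida — each takes 1/12.

Ghada 1/12; Hamid 1/4; Ibtisam 1/12; Khalida 1/4; Layth 1/12; Nabil 1/12; Rashida 1/12; Widad 1/12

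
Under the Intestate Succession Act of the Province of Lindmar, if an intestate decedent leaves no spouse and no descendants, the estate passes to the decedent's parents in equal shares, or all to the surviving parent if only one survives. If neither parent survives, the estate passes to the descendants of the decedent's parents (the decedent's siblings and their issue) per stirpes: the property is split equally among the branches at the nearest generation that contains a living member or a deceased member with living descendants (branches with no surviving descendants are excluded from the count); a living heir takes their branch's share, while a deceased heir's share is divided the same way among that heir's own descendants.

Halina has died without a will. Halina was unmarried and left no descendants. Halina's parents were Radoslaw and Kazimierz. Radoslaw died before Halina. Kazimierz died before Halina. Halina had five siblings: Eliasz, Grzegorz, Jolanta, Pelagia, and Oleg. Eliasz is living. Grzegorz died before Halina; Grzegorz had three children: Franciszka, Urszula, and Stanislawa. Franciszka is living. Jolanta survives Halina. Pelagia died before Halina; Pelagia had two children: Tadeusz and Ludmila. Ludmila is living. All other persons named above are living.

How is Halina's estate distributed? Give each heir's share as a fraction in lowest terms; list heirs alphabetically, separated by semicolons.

Eliasz 1/5; Franciszka 1/15; Jolanta 1/5; Ludmila 1/10; Oleg 1/5; Stanislawa 1/15; Tadeusz 1/10; Urszula 1/15

Neither parent survives and there are no descendants, so the estate passes to Halina's siblings and their issue per stirpes.
The estate is divided into 5 equal shares of 1/5 among Eliasz, Grzegorz, Jolanta, Pelagia, Oleg.
Eliasz is living and takes 1/5.
Grzegorz predeceased; the 1/5 allotted to Grzegorz's branch passes to Grzegorz's issue by representation.
The 1/5 is divided into 3 equal shares of 1/15 among Franciszka, Urszula, Stanislawa.
Franciszka is living and takes 1/15.
Urszula is living and takes 1/15.
Stanislawa is living and takes 1/15.
Jolanta is living and takes 1/5.
Pelagia predeceased; the 1/5 allotted to Pelagia's branch passes to Pelagia's issue by representation.
The 1/5 is divided into 2 equal shares of 1/10 among Tadeusz, Ludmila.
Tadeusz is living and takes 1/10.
Ludmila is living and takes 1/10.
Oleg is living and takes 1/5.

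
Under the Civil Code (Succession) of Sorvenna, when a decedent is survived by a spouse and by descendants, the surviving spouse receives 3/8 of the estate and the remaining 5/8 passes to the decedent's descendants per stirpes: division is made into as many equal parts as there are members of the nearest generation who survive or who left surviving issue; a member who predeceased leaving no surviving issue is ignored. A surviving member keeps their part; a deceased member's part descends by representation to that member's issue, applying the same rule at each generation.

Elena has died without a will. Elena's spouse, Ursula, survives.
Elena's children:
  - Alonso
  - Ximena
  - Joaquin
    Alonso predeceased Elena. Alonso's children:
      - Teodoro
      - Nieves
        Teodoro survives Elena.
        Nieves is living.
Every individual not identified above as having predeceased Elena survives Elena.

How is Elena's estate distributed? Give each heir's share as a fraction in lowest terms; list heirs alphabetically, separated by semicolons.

Ursula, as surviving spouse, takes 3/8.
The remaining 5/8 passes to Elena's descendants per stirpes.
The 5/8 is divided into 3 equal shares of 5/24 among Alonso, Ximena, Joaquin.
Alonso predeceased; the 5/24 allotted to Alonso's branch passes to Alonso's issue by representation.
The 5/24 is divided into 2 equal shares of 5/48 among Teodoro, Nieves.
Teodoro is living and takes 5/48.
Nieves is living and takes 5/48.
Ximena is living and takes 5/24.
Joaquin is living and takes 5/24.

Joaquin 5/24; Nieves 5/48; Teodoro 5/48; Ursula 3/8; Ximena 5/24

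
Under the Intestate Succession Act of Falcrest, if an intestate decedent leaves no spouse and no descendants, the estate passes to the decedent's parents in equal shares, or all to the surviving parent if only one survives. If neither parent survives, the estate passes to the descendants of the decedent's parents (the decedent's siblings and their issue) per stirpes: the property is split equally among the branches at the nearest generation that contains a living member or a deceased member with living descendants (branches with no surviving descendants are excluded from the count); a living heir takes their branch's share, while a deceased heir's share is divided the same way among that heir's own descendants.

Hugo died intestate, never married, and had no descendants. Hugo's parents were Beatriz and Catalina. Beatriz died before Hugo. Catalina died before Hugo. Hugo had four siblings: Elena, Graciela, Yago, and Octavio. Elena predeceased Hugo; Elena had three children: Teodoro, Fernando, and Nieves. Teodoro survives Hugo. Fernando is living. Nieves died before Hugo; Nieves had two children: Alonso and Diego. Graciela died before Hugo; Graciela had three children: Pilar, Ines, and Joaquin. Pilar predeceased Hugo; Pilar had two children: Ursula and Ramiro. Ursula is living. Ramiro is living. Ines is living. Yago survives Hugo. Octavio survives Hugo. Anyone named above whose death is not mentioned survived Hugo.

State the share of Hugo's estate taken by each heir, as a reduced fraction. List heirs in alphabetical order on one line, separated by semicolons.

Neither parent survives and there are no descendants, so the estate passes to Hugo's siblings and their issue per stirpes.
The estate is divided into 4 equal shares of 1/4 among Elena, Graciela, Yago, Octavio.
Elena predeceased; the 1/4 allotted to Elena's branch passes to Elena's issue by representation.
The 1/4 is divided into 3 equal shares of 1/12 among Teodoro, Fernando, Nieves.
Teodoro is living and takes 1/12.
Fernando is living and takes 1/12.
Nieves predeceased; the 1/12 allotted to Nieves's branch passes to Nieves's issue by representation.
The 1/12 is divided into 2 equal shares of 1/24 among Alonso, Diego.
Alonso is living and takes 1/24.
Diego is living and takes 1/24.
Graciela predeceased; the 1/4 allotted to Graciela's branch passes to Graciela's issue by representation.
The 1/4 is divided into 3 equal shares of 1/12 among Pilar, Ines, Joaquin.
Pilar predeceased; the 1/12 allotted to Pilar's branch passes to Pilar's issue by representation.
The 1/12 is divided into 2 equal shares of 1/24 among Ursula, Ramiro.
Ursula is living and takes 1/24.
Ramiro is living and takes 1/24.
Ines is living and takes 1/12.
Joaquin is living and takes 1/12.
Yago is living and takes 1/4.
Octavio is living and takes 1/4.

Alonso 1/24; Diego 1/24; Fernando 1/12; Ines 1/12; Joaquin 1/12; Octavio 1/4; Ramiro 1/24; Teodoro 1/12; Ursula 1/24; Yago 1/4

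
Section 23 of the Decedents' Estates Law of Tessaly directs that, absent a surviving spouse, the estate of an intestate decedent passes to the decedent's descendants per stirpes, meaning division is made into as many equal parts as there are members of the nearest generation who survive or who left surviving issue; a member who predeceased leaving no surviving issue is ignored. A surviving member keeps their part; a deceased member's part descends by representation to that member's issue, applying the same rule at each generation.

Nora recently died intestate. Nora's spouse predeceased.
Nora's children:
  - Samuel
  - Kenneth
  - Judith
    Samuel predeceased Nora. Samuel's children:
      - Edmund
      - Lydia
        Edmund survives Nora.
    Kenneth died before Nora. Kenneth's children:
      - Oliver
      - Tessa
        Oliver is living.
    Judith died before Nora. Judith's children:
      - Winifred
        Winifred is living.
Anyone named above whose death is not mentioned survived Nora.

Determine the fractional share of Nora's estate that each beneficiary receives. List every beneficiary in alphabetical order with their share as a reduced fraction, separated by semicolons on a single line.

There is no surviving spouse, so the entire estate passes to Nora's descendants per stirpes.
The estate is divided into 3 equal shares of 1/3 among Samuel, Kenneth, Judith.
Samuel predeceased; the 1/3 allotted to Samuel's branch passes to Samuel's issue by representation.
The 1/3 is divided into 2 equal shares of 1/6 among Edmund, Lydia.
Edmund is living and takes 1/6.
Lydia is living and takes 1/6.
Kenneth predeceased; the 1/3 allotted to Kenneth's branch passes to Kenneth's issue by representation.
The 1/3 is divided into 2 equal shares of 1/6 among Oliver, Tessa.
Oliver is living and takes 1/6.
Tessa is living and takes 1/6.
Judith predeceased; the 1/3 allotted to Judith's branch passes to Judith's issue by representation.
Winifred is the sole taker at this level and receives the full 1/3.

Edmund 1/6; Lydia 1/6; Oliver 1/6; Tessa 1/6; Winifred 1/3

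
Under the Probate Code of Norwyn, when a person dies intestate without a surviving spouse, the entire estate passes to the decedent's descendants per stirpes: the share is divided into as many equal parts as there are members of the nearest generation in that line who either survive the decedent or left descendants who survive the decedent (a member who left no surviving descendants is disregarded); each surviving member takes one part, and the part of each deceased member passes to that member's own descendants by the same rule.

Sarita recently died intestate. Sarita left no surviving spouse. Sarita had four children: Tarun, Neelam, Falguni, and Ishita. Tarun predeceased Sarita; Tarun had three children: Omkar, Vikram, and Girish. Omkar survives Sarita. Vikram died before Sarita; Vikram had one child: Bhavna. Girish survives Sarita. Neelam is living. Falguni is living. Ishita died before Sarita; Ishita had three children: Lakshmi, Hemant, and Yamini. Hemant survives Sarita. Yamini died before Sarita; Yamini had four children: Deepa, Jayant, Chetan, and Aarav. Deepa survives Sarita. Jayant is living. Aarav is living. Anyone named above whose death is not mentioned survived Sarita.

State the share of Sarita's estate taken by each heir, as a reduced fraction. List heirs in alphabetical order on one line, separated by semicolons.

Aarav 1/48; Bhavna 1/12; Chetan 1/48; Deepa 1/48; Falguni 1/4; Girish 1/12; Hemant 1/12; Jayant 1/48; Lakshmi 1/12; Neelam 1/4; Omkar 1/12

There is no surviving spouse, so the entire estate passes to Sarita's descendants per stirpes.
The estate is divided into 4 equal shares of 1/4 among Tarun, Neelam, Falguni, Ishita.
Tarun predeceased; the 1/4 allotted to Tarun's branch passes to Tarun's issue by representation.
The 1/4 is divided into 3 equal shares of 1/12 among Omkar, Vikram, Girish.
Omkar is living and takes 1/12.
Vikram predeceased; the 1/12 allotted to Vikram's branch passes to Vikram's issue by representation.
Bhavna is the sole taker at this level and receives the full 1/12.
Girish is living and takes 1/12.
Neelam is living and takes 1/4.
Falguni is living and takes 1/4.
Ishita predeceased; the 1/4 allotted to Ishita's branch passes to Ishita's issue by representation.
The 1/4 is divided into 3 equal shares of 1/12 among Lakshmi, Hemant, Yamini.
Lakshmi is living and takes 1/12.
Hemant is living and takes 1/12.
Yamini predeceased; the 1/12 allotted to Yamini's branch passes to Yamini's issue by representation.
The 1/12 is divided into 4 equal shares of 1/48 among Deepa, Jayant, Chetan, Aarav.
Deepa is living and takes 1/48.
Jayant is living and takes 1/48.
Chetan is living and takes 1/48.
Aarav is living and takes 1/48.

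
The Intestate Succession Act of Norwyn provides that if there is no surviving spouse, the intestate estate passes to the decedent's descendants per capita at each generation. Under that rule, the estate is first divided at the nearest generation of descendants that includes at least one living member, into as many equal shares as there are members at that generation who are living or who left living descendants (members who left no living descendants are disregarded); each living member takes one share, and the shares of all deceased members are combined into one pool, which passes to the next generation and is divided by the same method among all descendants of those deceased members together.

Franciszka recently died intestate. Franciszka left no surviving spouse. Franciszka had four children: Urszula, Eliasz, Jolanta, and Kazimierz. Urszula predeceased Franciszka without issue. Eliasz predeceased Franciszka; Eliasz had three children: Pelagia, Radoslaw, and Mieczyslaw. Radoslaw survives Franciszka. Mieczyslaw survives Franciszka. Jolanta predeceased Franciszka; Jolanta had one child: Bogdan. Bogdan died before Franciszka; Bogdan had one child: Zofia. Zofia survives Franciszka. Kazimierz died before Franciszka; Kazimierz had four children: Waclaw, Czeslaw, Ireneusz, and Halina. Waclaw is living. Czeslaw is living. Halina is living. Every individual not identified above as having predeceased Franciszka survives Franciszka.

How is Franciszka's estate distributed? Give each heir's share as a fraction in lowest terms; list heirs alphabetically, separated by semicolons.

Czeslaw 1/8; Halina 1/8; Ireneusz 1/8; Mieczyslaw 1/8; Pelagia 1/8; Radoslaw 1/8; Waclaw 1/8; Zofia 1/8

There is no surviving spouse, so the entire estate passes to Franciszka's descendants per capita at each generation.
No one at generation 1 (Eliasz, Jolanta, Kazimierz) is living; moving to the next generation.
At generation 2 (Pelagia, Radoslaw, Mieczyslaw, Bogdan, Waclaw, Czeslaw, Ireneusz, Halina) there are 8 shares of (1)/8 = 1/8 each.
Living: Pelagia, Radoslaw, Mieczyslaw, Waclaw, Czeslaw, Ireneusz, and Halina — each takes 1/8.
Deceased: Bogdan. That 1/8 share is carried to generation 3.
At generation 3 (Zofia) there are 1 shares of (1/8)/1 = 1/8 each.
Living: Zofia — each takes 1/8.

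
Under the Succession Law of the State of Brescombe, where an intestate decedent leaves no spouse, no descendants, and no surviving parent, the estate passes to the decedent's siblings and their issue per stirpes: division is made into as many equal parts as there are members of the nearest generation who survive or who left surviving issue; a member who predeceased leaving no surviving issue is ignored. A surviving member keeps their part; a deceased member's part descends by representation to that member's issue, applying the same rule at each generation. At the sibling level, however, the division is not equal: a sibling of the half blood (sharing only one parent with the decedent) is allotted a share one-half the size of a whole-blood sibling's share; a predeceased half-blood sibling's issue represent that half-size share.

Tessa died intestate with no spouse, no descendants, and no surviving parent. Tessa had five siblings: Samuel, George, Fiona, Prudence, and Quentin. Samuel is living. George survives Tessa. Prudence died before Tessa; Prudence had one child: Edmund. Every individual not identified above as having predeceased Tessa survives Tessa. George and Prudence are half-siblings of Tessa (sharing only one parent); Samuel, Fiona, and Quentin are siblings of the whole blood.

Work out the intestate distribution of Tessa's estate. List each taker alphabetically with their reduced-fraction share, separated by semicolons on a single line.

No spouse, descendants, or parent survives, so the estate passes to Tessa's siblings per stirpes.
Half-blood siblings count for one-half the weight of whole-blood siblings at the initial division.
Dividing 1 in proportion to weights (total weight 4): Samuel (weight 1) → 1/4; George (weight 1/2) → 1/8; Fiona (weight 1) → 1/4; Prudence (weight 1/2) → 1/8; Quentin (weight 1) → 1/4.
Samuel is living and takes 1/4.
George is living and takes 1/8.
Fiona is living and takes 1/4.
Prudence predeceased; the 1/8 allotted to Prudence's branch passes to Prudence's issue by representation.
Edmund is the sole taker at this level and receives the full 1/8.
Quentin is living and takes 1/4.

Edmund 1/8; Fiona 1/4; George 1/8; Quentin 1/4; Samuel 1/4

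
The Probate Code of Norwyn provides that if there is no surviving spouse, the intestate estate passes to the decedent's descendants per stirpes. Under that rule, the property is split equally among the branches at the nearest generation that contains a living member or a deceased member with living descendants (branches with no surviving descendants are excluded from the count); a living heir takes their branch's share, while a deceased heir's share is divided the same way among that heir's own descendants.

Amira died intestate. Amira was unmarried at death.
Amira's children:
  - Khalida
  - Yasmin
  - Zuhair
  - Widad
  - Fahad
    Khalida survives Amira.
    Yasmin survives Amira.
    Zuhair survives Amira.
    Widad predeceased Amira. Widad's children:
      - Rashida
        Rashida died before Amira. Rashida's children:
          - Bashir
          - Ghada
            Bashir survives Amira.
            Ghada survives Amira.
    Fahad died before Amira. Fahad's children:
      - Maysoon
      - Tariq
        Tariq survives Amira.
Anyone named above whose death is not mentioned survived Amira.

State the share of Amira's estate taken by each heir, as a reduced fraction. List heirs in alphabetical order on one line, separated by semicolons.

There is no surviving spouse, so the entire estate passes to Amira's descendants per stirpes.
The estate is divided into 5 equal shares of 1/5 among Khalida, Yasmin, Zuhair, Widad, Fahad.
Khalida is living and takes 1/5.
Yasmin is living and takes 1/5.
Zuhair is living and takes 1/5.
Widad predeceased; the 1/5 allotted to Widad's branch passes to Widad's issue by representation.
Rashida's line is the sole branch at this level, so the full 1/5 passes to Rashida's issue by representation.
The 1/5 is divided into 2 equal shares of 1/10 among Bashir, Ghada.
Bashir is living and takes 1/10.
Ghada is living and takes 1/10.
Fahad predeceased; the 1/5 allotted to Fahad's branch passes to Fahad's issue by representation.
The 1/5 is divided into 2 equal shares of 1/10 among Maysoon, Tariq.
Maysoon is living and takes 1/10.
Tariq is living and takes 1/10.

Bashir 1/10; Ghada 1/10; Khalida 1/5; Maysoon 1/10; Tariq 1/10; Yasmin 1/5; Zuhair 1/5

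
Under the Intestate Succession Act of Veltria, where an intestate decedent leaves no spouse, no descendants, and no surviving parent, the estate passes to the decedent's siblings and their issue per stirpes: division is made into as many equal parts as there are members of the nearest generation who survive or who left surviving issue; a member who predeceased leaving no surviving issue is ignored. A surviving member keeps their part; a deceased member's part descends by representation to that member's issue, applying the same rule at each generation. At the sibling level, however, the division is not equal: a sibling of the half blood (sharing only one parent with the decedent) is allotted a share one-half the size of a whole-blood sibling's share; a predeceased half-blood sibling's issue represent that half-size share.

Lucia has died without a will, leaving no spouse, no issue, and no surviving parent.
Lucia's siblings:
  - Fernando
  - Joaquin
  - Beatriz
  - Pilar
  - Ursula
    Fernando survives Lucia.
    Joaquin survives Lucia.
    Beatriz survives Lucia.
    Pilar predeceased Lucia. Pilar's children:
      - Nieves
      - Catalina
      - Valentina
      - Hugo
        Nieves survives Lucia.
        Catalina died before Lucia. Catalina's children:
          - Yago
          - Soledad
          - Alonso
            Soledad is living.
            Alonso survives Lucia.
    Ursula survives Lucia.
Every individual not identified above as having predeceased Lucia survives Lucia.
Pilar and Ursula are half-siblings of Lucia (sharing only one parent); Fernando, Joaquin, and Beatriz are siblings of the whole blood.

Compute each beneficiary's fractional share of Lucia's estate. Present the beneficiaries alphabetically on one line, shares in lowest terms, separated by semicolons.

Alonso 1/96; Beatriz 1/4; Fernando 1/4; Hugo 1/32; Joaquin 1/4; Nieves 1/32; Soledad 1/96; Ursula 1/8; Valentina 1/32; Yago 1/96

No spouse, descendants, or parent survives, so the estate passes to Lucia's siblings per stirpes.
Half-blood siblings count for one-half the weight of whole-blood siblings at the initial division.
Dividing 1 in proportion to weights (total weight 4): Fernando (weight 1) → 1/4; Joaquin (weight 1) → 1/4; Beatriz (weight 1) → 1/4; Pilar (weight 1/2) → 1/8; Ursula (weight 1/2) → 1/8.
Fernando is living and takes 1/4.
Joaquin is living and takes 1/4.
Beatriz is living and takes 1/4.
Pilar predeceased; the 1/8 allotted to Pilar's branch passes to Pilar's issue by representation.
The 1/8 is divided into 4 equal shares of 1/32 among Nieves, Catalina, Valentina, Hugo.
Nieves is living and takes 1/32.
Catalina predeceased; the 1/32 allotted to Catalina's branch passes to Catalina's issue by representation.
The 1/32 is divided into 3 equal shares of 1/96 among Yago, Soledad, Alonso.
Yago is living and takes 1/96.
Soledad is living and takes 1/96.
Alonso is living and takes 1/96.
Valentina is living and takes 1/32.
Hugo is living and takes 1/32.
Ursula is living and takes 1/8.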